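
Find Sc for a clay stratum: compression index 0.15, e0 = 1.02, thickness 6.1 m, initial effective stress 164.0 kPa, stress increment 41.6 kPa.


Result: 0.0445 m

Derivation:
Using Sc = Cc * H / (1 + e0) * log10((sigma0 + delta_sigma) / sigma0)
Stress ratio = (164.0 + 41.6) / 164.0 = 1.25366
log10(1.25366) = 0.0981793
Cc * H / (1 + e0) = 0.15 * 6.1 / (1 + 1.02) = 0.45297
Sc = 0.45297 * 0.0981793
Sc = 0.0445 m


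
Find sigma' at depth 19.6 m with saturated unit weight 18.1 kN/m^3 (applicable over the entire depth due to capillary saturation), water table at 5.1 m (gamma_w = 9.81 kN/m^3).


Total stress = gamma_sat * depth
sigma = 18.1 * 19.6 = 354.76 kPa
Pore water pressure u = gamma_w * (depth - d_wt)
u = 9.81 * (19.6 - 5.1) = 142.245 kPa
Effective stress = sigma - u
sigma' = 354.76 - 142.245 = 212.52 kPa


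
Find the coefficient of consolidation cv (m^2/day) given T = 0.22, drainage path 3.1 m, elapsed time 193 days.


Using cv = T * H_dr^2 / t
H_dr^2 = 3.1^2 = 9.61
cv = 0.22 * 9.61 / 193
cv = 0.01095 m^2/day


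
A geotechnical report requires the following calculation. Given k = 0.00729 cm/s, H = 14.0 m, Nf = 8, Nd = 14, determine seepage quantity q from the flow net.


Result: 0.0005832 m^3/s per m

Derivation:
Convert k to m/s for unit consistency with H:
k = 0.00729 cm/s = 0.00729 / 100 m/s = 7.29e-05 m/s
Using q = k * H * Nf / Nd
Nf / Nd = 8 / 14 = 0.5714
q = 7.29e-05 * 14.0 * 0.5714
q = 0.0005832 m^3/s per m


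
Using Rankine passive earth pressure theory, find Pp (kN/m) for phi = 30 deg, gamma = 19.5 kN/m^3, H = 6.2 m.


Compute passive earth pressure coefficient:
Kp = tan^2(45 + phi/2) = tan^2(60.0) = 3
Compute passive force:
Pp = 0.5 * Kp * gamma * H^2
Pp = 0.5 * 3 * 19.5 * 6.2^2
Pp = 1124.37 kN/m


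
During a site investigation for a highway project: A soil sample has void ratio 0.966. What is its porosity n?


Result: 0.4914

Derivation:
Using the relation n = e / (1 + e)
n = 0.966 / (1 + 0.966)
n = 0.966 / 1.966
n = 0.4914


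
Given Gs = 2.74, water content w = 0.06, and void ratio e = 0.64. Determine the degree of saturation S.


Result: 0.2569

Derivation:
Using S = Gs * w / e
S = 2.74 * 0.06 / 0.64
S = 0.2569


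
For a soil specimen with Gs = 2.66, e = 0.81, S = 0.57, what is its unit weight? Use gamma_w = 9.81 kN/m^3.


Result: 16.919 kN/m^3

Derivation:
Using gamma = gamma_w * (Gs + S*e) / (1 + e)
Numerator: Gs + S*e = 2.66 + 0.57*0.81 = 3.1217
Denominator: 1 + e = 1 + 0.81 = 1.81
gamma = 9.81 * 3.1217 / 1.81
gamma = 16.919 kN/m^3


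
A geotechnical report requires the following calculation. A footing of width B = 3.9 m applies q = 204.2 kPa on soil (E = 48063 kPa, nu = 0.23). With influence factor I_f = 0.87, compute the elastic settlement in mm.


Result: 13.653 mm

Derivation:
Using Se = q * B * (1 - nu^2) * I_f / E
1 - nu^2 = 1 - 0.23^2 = 0.9471
Se = 204.2 * 3.9 * 0.9471 * 0.87 / 48063
Se = 0.013653 m
Convert to mm: Se = 0.013653 * 1000 = 13.653 mm


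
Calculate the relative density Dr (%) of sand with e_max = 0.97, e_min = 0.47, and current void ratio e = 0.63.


Using Dr = (e_max - e) / (e_max - e_min) * 100
e_max - e = 0.97 - 0.63 = 0.34
e_max - e_min = 0.97 - 0.47 = 0.5
Dr = 0.34 / 0.5 * 100
Dr = 68.0 %


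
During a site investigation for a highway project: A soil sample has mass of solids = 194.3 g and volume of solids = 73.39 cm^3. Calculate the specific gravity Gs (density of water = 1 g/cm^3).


Using Gs = m_s / (V_s * rho_w)
Since rho_w = 1 g/cm^3:
Gs = 194.3 / 73.39
Gs = 2.647


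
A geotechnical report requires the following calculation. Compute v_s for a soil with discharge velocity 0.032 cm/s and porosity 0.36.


Using v_s = v_d / n
v_s = 0.032 / 0.36
v_s = 0.08889 cm/s


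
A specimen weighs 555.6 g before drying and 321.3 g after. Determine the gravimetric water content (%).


Using w = (m_wet - m_dry) / m_dry * 100
m_wet - m_dry = 555.6 - 321.3 = 234.3 g
w = 234.3 / 321.3 * 100
w = 72.92 %


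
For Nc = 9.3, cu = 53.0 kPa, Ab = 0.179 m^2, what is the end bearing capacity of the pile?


Using Qb = Nc * cu * Ab
Qb = 9.3 * 53.0 * 0.179
Qb = 88.23 kN


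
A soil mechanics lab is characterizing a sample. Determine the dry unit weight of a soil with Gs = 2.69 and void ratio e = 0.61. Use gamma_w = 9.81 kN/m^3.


Using gamma_d = Gs * gamma_w / (1 + e)
gamma_d = 2.69 * 9.81 / (1 + 0.61)
gamma_d = 2.69 * 9.81 / 1.61
gamma_d = 16.391 kN/m^3


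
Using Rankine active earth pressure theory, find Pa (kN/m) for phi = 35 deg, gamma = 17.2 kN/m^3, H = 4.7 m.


Result: 51.48 kN/m

Derivation:
Compute active earth pressure coefficient:
Ka = tan^2(45 - phi/2) = tan^2(27.5) = 0.27099
Compute active force:
Pa = 0.5 * Ka * gamma * H^2
Pa = 0.5 * 0.27099 * 17.2 * 4.7^2
Pa = 51.48 kN/m


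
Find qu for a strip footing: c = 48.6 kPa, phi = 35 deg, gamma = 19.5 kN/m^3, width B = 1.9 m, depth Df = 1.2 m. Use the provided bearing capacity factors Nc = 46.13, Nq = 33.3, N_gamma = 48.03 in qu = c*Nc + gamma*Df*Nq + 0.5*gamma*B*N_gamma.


Compute qu = c*Nc + gamma*Df*Nq + 0.5*gamma*B*N_gamma
Term 1: 48.6 * 46.13 = 2241.918
Term 2: 19.5 * 1.2 * 33.3 = 779.22
Term 3: 0.5 * 19.5 * 1.9 * 48.03 = 889.75575
qu = 2241.918 + 779.22 + 889.75575
qu = 3910.89 kPa


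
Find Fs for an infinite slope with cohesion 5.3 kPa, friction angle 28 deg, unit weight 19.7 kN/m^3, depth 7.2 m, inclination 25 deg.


Using Fs = c / (gamma*H*sin(beta)*cos(beta)) + tan(phi)/tan(beta)
Cohesion contribution = 5.3 / (19.7*7.2*sin(25)*cos(25))
Cohesion contribution = 0.0975558
Friction contribution = tan(28)/tan(25) = 1.14025
Fs = 0.0975558 + 1.14025
Fs = 1.238


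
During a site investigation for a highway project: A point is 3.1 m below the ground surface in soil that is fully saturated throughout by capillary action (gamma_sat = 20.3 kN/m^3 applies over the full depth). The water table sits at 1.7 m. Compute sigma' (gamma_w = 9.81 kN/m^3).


Result: 49.2 kPa

Derivation:
Total stress = gamma_sat * depth
sigma = 20.3 * 3.1 = 62.93 kPa
Pore water pressure u = gamma_w * (depth - d_wt)
u = 9.81 * (3.1 - 1.7) = 13.734 kPa
Effective stress = sigma - u
sigma' = 62.93 - 13.734 = 49.2 kPa


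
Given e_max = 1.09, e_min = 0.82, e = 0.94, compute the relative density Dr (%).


Using Dr = (e_max - e) / (e_max - e_min) * 100
e_max - e = 1.09 - 0.94 = 0.15
e_max - e_min = 1.09 - 0.82 = 0.27
Dr = 0.15 / 0.27 * 100
Dr = 55.56 %


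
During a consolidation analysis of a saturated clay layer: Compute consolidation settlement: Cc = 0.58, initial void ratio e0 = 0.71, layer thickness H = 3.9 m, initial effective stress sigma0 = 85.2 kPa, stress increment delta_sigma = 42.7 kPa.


Using Sc = Cc * H / (1 + e0) * log10((sigma0 + delta_sigma) / sigma0)
Stress ratio = (85.2 + 42.7) / 85.2 = 1.50117
log10(1.50117) = 0.176431
Cc * H / (1 + e0) = 0.58 * 3.9 / (1 + 0.71) = 1.32281
Sc = 1.32281 * 0.176431
Sc = 0.2334 m


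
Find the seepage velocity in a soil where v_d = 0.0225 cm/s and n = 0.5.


Result: 0.045 cm/s

Derivation:
Using v_s = v_d / n
v_s = 0.0225 / 0.5
v_s = 0.045 cm/s


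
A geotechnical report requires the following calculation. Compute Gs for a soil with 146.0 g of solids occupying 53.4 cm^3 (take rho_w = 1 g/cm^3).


Using Gs = m_s / (V_s * rho_w)
Since rho_w = 1 g/cm^3:
Gs = 146.0 / 53.4
Gs = 2.734


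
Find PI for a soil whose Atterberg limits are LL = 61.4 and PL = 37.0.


Result: 24.4

Derivation:
Using PI = LL - PL
PI = 61.4 - 37.0
PI = 24.4


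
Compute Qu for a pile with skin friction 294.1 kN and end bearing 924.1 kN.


Result: 1218.2 kN

Derivation:
Using Qu = Qf + Qb
Qu = 294.1 + 924.1
Qu = 1218.2 kN


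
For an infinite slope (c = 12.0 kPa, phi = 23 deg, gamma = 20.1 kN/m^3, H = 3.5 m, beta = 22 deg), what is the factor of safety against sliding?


Result: 1.542

Derivation:
Using Fs = c / (gamma*H*sin(beta)*cos(beta)) + tan(phi)/tan(beta)
Cohesion contribution = 12.0 / (20.1*3.5*sin(22)*cos(22))
Cohesion contribution = 0.491107
Friction contribution = tan(23)/tan(22) = 1.05061
Fs = 0.491107 + 1.05061
Fs = 1.542


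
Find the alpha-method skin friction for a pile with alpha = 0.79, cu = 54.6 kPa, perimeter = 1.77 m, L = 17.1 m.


Using Qs = alpha * cu * perimeter * L
Qs = 0.79 * 54.6 * 1.77 * 17.1
Qs = 1305.54 kN


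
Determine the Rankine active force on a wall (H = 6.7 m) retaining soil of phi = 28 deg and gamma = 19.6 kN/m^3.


Compute active earth pressure coefficient:
Ka = tan^2(45 - phi/2) = tan^2(31.0) = 0.361033
Compute active force:
Pa = 0.5 * Ka * gamma * H^2
Pa = 0.5 * 0.361033 * 19.6 * 6.7^2
Pa = 158.83 kN/m


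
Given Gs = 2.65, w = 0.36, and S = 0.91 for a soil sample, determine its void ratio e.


Using the relation e = Gs * w / S
e = 2.65 * 0.36 / 0.91
e = 1.0484


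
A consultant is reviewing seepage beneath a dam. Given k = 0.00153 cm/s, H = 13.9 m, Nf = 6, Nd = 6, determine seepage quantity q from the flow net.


Convert k to m/s for unit consistency with H:
k = 0.00153 cm/s = 0.00153 / 100 m/s = 1.53e-05 m/s
Using q = k * H * Nf / Nd
Nf / Nd = 6 / 6 = 1.0
q = 1.53e-05 * 13.9 * 1.0
q = 0.0002127 m^3/s per m


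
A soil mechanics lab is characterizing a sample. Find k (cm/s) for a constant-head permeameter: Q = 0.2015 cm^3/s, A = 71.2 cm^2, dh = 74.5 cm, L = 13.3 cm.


Result: 0.000505 cm/s

Derivation:
Compute hydraulic gradient:
i = dh / L = 74.5 / 13.3 = 5.6015
Then apply Darcy's law:
k = Q / (A * i)
k = 0.2015 / (71.2 * 5.6015)
k = 0.2015 / 398.827
k = 0.000505 cm/s


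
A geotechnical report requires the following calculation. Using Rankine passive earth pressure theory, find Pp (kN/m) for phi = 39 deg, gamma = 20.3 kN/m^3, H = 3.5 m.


Result: 546.52 kN/m

Derivation:
Compute passive earth pressure coefficient:
Kp = tan^2(45 + phi/2) = tan^2(64.5) = 4.395495
Compute passive force:
Pp = 0.5 * Kp * gamma * H^2
Pp = 0.5 * 4.395495 * 20.3 * 3.5^2
Pp = 546.52 kN/m


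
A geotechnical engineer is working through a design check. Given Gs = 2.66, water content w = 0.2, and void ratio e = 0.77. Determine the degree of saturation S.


Using S = Gs * w / e
S = 2.66 * 0.2 / 0.77
S = 0.6909


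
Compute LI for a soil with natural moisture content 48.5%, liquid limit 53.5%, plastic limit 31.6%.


First compute the plasticity index:
PI = LL - PL = 53.5 - 31.6 = 21.9
Then compute the liquidity index:
LI = (w - PL) / PI
LI = (48.5 - 31.6) / 21.9
LI = 0.772


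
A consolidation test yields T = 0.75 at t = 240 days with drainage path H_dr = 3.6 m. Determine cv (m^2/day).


Using cv = T * H_dr^2 / t
H_dr^2 = 3.6^2 = 12.96
cv = 0.75 * 12.96 / 240
cv = 0.0405 m^2/day


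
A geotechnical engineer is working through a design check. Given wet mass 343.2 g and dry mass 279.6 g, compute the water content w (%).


Using w = (m_wet - m_dry) / m_dry * 100
m_wet - m_dry = 343.2 - 279.6 = 63.6 g
w = 63.6 / 279.6 * 100
w = 22.75 %


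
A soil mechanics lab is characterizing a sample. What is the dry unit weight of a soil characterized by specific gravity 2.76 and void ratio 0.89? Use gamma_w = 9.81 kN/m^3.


Result: 14.326 kN/m^3

Derivation:
Using gamma_d = Gs * gamma_w / (1 + e)
gamma_d = 2.76 * 9.81 / (1 + 0.89)
gamma_d = 2.76 * 9.81 / 1.89
gamma_d = 14.326 kN/m^3


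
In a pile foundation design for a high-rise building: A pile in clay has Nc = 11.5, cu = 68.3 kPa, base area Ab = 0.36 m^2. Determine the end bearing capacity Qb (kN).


Result: 282.76 kN

Derivation:
Using Qb = Nc * cu * Ab
Qb = 11.5 * 68.3 * 0.36
Qb = 282.76 kN


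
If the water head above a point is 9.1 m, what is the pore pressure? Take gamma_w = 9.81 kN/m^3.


Using u = gamma_w * h_w
u = 9.81 * 9.1
u = 89.27 kPa


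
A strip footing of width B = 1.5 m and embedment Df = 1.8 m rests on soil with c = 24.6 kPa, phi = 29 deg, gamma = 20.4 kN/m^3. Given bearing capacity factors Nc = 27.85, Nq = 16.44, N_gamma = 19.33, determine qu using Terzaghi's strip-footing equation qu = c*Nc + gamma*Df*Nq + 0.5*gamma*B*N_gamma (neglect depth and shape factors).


Result: 1584.54 kPa

Derivation:
Compute qu = c*Nc + gamma*Df*Nq + 0.5*gamma*B*N_gamma
Term 1: 24.6 * 27.85 = 685.11
Term 2: 20.4 * 1.8 * 16.44 = 603.6768
Term 3: 0.5 * 20.4 * 1.5 * 19.33 = 295.749
qu = 685.11 + 603.6768 + 295.749
qu = 1584.54 kPa


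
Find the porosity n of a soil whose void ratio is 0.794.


Using the relation n = e / (1 + e)
n = 0.794 / (1 + 0.794)
n = 0.794 / 1.794
n = 0.4426


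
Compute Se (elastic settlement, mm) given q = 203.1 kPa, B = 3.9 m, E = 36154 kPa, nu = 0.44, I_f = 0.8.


Result: 14.134 mm

Derivation:
Using Se = q * B * (1 - nu^2) * I_f / E
1 - nu^2 = 1 - 0.44^2 = 0.8064
Se = 203.1 * 3.9 * 0.8064 * 0.8 / 36154
Se = 0.014134 m
Convert to mm: Se = 0.014134 * 1000 = 14.134 mm


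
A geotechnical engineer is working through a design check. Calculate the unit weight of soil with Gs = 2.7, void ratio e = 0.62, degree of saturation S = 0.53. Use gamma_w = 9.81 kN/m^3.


Using gamma = gamma_w * (Gs + S*e) / (1 + e)
Numerator: Gs + S*e = 2.7 + 0.53*0.62 = 3.0286
Denominator: 1 + e = 1 + 0.62 = 1.62
gamma = 9.81 * 3.0286 / 1.62
gamma = 18.34 kN/m^3


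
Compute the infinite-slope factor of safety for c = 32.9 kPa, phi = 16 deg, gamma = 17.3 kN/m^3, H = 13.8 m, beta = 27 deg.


Using Fs = c / (gamma*H*sin(beta)*cos(beta)) + tan(phi)/tan(beta)
Cohesion contribution = 32.9 / (17.3*13.8*sin(27)*cos(27))
Cohesion contribution = 0.340677
Friction contribution = tan(16)/tan(27) = 0.56277
Fs = 0.340677 + 0.56277
Fs = 0.903


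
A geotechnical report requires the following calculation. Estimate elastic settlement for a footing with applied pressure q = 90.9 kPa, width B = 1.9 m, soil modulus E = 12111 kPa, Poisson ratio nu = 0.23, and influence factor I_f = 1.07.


Using Se = q * B * (1 - nu^2) * I_f / E
1 - nu^2 = 1 - 0.23^2 = 0.9471
Se = 90.9 * 1.9 * 0.9471 * 1.07 / 12111
Se = 0.014452 m
Convert to mm: Se = 0.014452 * 1000 = 14.452 mm


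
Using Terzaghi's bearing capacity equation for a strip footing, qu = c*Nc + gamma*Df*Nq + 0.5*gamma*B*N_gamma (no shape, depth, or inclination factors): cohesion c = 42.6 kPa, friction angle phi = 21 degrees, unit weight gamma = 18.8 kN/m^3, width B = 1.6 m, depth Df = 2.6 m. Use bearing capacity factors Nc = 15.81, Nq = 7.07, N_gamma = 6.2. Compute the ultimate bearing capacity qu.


Compute qu = c*Nc + gamma*Df*Nq + 0.5*gamma*B*N_gamma
Term 1: 42.6 * 15.81 = 673.506
Term 2: 18.8 * 2.6 * 7.07 = 345.5816
Term 3: 0.5 * 18.8 * 1.6 * 6.2 = 93.248
qu = 673.506 + 345.5816 + 93.248
qu = 1112.34 kPa


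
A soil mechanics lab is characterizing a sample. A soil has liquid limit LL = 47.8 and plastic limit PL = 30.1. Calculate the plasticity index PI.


Using PI = LL - PL
PI = 47.8 - 30.1
PI = 17.7


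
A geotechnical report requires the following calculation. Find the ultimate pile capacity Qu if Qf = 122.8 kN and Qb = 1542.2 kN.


Result: 1665.0 kN

Derivation:
Using Qu = Qf + Qb
Qu = 122.8 + 1542.2
Qu = 1665.0 kN


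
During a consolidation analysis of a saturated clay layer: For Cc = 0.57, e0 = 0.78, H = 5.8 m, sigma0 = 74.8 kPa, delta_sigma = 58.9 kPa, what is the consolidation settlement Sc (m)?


Using Sc = Cc * H / (1 + e0) * log10((sigma0 + delta_sigma) / sigma0)
Stress ratio = (74.8 + 58.9) / 74.8 = 1.78743
log10(1.78743) = 0.25223
Cc * H / (1 + e0) = 0.57 * 5.8 / (1 + 0.78) = 1.8573
Sc = 1.8573 * 0.25223
Sc = 0.4685 m


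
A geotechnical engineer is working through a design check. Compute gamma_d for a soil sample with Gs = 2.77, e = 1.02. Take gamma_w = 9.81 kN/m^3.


Result: 13.452 kN/m^3

Derivation:
Using gamma_d = Gs * gamma_w / (1 + e)
gamma_d = 2.77 * 9.81 / (1 + 1.02)
gamma_d = 2.77 * 9.81 / 2.02
gamma_d = 13.452 kN/m^3


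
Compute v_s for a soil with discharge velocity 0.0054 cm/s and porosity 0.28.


Using v_s = v_d / n
v_s = 0.0054 / 0.28
v_s = 0.01929 cm/s


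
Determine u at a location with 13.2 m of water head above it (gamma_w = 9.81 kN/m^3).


Result: 129.49 kPa

Derivation:
Using u = gamma_w * h_w
u = 9.81 * 13.2
u = 129.49 kPa


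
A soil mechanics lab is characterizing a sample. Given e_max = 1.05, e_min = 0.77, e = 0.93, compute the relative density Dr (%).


Using Dr = (e_max - e) / (e_max - e_min) * 100
e_max - e = 1.05 - 0.93 = 0.12
e_max - e_min = 1.05 - 0.77 = 0.28
Dr = 0.12 / 0.28 * 100
Dr = 42.86 %


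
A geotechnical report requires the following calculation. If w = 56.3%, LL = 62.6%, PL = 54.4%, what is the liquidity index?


First compute the plasticity index:
PI = LL - PL = 62.6 - 54.4 = 8.2
Then compute the liquidity index:
LI = (w - PL) / PI
LI = (56.3 - 54.4) / 8.2
LI = 0.232


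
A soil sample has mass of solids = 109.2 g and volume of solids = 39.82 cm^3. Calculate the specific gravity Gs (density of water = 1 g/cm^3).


Result: 2.742

Derivation:
Using Gs = m_s / (V_s * rho_w)
Since rho_w = 1 g/cm^3:
Gs = 109.2 / 39.82
Gs = 2.742


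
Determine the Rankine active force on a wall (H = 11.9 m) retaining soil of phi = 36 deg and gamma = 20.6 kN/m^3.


Compute active earth pressure coefficient:
Ka = tan^2(45 - phi/2) = tan^2(27.0) = 0.259616
Compute active force:
Pa = 0.5 * Ka * gamma * H^2
Pa = 0.5 * 0.259616 * 20.6 * 11.9^2
Pa = 378.67 kN/m


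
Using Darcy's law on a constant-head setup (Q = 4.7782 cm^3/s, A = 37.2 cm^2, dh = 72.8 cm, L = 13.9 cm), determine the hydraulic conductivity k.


Compute hydraulic gradient:
i = dh / L = 72.8 / 13.9 = 5.23741
Then apply Darcy's law:
k = Q / (A * i)
k = 4.7782 / (37.2 * 5.23741)
k = 4.7782 / 194.832
k = 0.024525 cm/s


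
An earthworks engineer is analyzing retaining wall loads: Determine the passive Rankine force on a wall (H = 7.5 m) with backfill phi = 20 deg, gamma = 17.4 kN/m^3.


Result: 998.13 kN/m

Derivation:
Compute passive earth pressure coefficient:
Kp = tan^2(45 + phi/2) = tan^2(55.0) = 2.039607
Compute passive force:
Pp = 0.5 * Kp * gamma * H^2
Pp = 0.5 * 2.039607 * 17.4 * 7.5^2
Pp = 998.13 kN/m


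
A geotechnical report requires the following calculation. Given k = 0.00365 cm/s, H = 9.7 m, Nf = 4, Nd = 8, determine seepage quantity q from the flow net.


Convert k to m/s for unit consistency with H:
k = 0.00365 cm/s = 0.00365 / 100 m/s = 3.65e-05 m/s
Using q = k * H * Nf / Nd
Nf / Nd = 4 / 8 = 0.5
q = 3.65e-05 * 9.7 * 0.5
q = 0.000177 m^3/s per m


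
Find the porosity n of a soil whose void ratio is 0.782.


Using the relation n = e / (1 + e)
n = 0.782 / (1 + 0.782)
n = 0.782 / 1.782
n = 0.4388


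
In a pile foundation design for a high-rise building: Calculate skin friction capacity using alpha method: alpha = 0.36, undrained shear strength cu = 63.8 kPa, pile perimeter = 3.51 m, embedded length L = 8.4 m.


Using Qs = alpha * cu * perimeter * L
Qs = 0.36 * 63.8 * 3.51 * 8.4
Qs = 677.19 kN


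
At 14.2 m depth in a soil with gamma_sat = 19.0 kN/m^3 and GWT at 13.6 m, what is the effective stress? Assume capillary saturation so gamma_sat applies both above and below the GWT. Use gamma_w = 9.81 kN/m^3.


Total stress = gamma_sat * depth
sigma = 19.0 * 14.2 = 269.8 kPa
Pore water pressure u = gamma_w * (depth - d_wt)
u = 9.81 * (14.2 - 13.6) = 5.886 kPa
Effective stress = sigma - u
sigma' = 269.8 - 5.886 = 263.91 kPa


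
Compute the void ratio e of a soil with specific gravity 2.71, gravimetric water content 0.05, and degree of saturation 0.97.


Result: 0.1397

Derivation:
Using the relation e = Gs * w / S
e = 2.71 * 0.05 / 0.97
e = 0.1397


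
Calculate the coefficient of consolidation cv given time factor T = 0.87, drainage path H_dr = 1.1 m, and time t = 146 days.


Using cv = T * H_dr^2 / t
H_dr^2 = 1.1^2 = 1.21
cv = 0.87 * 1.21 / 146
cv = 0.00721 m^2/day


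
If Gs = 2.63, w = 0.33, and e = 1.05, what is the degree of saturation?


Using S = Gs * w / e
S = 2.63 * 0.33 / 1.05
S = 0.8266


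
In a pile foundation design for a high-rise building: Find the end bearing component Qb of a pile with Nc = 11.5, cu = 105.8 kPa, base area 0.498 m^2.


Result: 605.92 kN

Derivation:
Using Qb = Nc * cu * Ab
Qb = 11.5 * 105.8 * 0.498
Qb = 605.92 kN


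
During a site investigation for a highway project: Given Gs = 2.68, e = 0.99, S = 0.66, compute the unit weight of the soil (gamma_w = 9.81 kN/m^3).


Using gamma = gamma_w * (Gs + S*e) / (1 + e)
Numerator: Gs + S*e = 2.68 + 0.66*0.99 = 3.3334
Denominator: 1 + e = 1 + 0.99 = 1.99
gamma = 9.81 * 3.3334 / 1.99
gamma = 16.432 kN/m^3


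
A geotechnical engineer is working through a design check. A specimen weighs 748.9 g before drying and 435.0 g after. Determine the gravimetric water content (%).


Using w = (m_wet - m_dry) / m_dry * 100
m_wet - m_dry = 748.9 - 435.0 = 313.9 g
w = 313.9 / 435.0 * 100
w = 72.16 %


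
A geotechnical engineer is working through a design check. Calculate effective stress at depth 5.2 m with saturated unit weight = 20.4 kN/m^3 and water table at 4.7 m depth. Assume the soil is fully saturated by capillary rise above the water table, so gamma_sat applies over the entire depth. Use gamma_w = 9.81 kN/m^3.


Total stress = gamma_sat * depth
sigma = 20.4 * 5.2 = 106.08 kPa
Pore water pressure u = gamma_w * (depth - d_wt)
u = 9.81 * (5.2 - 4.7) = 4.905 kPa
Effective stress = sigma - u
sigma' = 106.08 - 4.905 = 101.18 kPa


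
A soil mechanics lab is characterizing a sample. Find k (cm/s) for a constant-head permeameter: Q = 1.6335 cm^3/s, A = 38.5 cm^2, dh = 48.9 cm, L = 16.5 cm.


Result: 0.014316 cm/s

Derivation:
Compute hydraulic gradient:
i = dh / L = 48.9 / 16.5 = 2.96364
Then apply Darcy's law:
k = Q / (A * i)
k = 1.6335 / (38.5 * 2.96364)
k = 1.6335 / 114.1
k = 0.014316 cm/s


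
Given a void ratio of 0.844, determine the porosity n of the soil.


Result: 0.4577

Derivation:
Using the relation n = e / (1 + e)
n = 0.844 / (1 + 0.844)
n = 0.844 / 1.844
n = 0.4577


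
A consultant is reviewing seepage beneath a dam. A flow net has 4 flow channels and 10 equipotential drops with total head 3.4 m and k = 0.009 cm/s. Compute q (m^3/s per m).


Result: 0.0001224 m^3/s per m

Derivation:
Convert k to m/s for unit consistency with H:
k = 0.009 cm/s = 0.009 / 100 m/s = 9e-05 m/s
Using q = k * H * Nf / Nd
Nf / Nd = 4 / 10 = 0.4
q = 9e-05 * 3.4 * 0.4
q = 0.0001224 m^3/s per m


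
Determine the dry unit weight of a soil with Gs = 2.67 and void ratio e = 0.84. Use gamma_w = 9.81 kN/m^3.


Using gamma_d = Gs * gamma_w / (1 + e)
gamma_d = 2.67 * 9.81 / (1 + 0.84)
gamma_d = 2.67 * 9.81 / 1.84
gamma_d = 14.235 kN/m^3


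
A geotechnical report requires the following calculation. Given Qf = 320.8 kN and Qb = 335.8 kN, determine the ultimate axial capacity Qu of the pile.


Result: 656.6 kN

Derivation:
Using Qu = Qf + Qb
Qu = 320.8 + 335.8
Qu = 656.6 kN


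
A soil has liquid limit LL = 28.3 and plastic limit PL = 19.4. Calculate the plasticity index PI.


Using PI = LL - PL
PI = 28.3 - 19.4
PI = 8.9


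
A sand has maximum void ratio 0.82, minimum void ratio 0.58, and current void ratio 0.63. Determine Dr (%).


Result: 79.17 %

Derivation:
Using Dr = (e_max - e) / (e_max - e_min) * 100
e_max - e = 0.82 - 0.63 = 0.19
e_max - e_min = 0.82 - 0.58 = 0.24
Dr = 0.19 / 0.24 * 100
Dr = 79.17 %


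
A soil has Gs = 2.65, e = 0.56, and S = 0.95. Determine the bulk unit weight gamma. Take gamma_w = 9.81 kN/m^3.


Using gamma = gamma_w * (Gs + S*e) / (1 + e)
Numerator: Gs + S*e = 2.65 + 0.95*0.56 = 3.182
Denominator: 1 + e = 1 + 0.56 = 1.56
gamma = 9.81 * 3.182 / 1.56
gamma = 20.01 kN/m^3


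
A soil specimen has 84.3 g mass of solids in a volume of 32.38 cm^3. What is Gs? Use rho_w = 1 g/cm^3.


Using Gs = m_s / (V_s * rho_w)
Since rho_w = 1 g/cm^3:
Gs = 84.3 / 32.38
Gs = 2.603


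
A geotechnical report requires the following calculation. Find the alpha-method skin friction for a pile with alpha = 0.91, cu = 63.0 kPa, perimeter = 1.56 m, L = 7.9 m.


Using Qs = alpha * cu * perimeter * L
Qs = 0.91 * 63.0 * 1.56 * 7.9
Qs = 706.53 kN


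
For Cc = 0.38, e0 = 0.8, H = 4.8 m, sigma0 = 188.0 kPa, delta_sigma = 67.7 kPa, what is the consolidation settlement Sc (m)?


Result: 0.1354 m

Derivation:
Using Sc = Cc * H / (1 + e0) * log10((sigma0 + delta_sigma) / sigma0)
Stress ratio = (188.0 + 67.7) / 188.0 = 1.36011
log10(1.36011) = 0.133573
Cc * H / (1 + e0) = 0.38 * 4.8 / (1 + 0.8) = 1.01333
Sc = 1.01333 * 0.133573
Sc = 0.1354 m


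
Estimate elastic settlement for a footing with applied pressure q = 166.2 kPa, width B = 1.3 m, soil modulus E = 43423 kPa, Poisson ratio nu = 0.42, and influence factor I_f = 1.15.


Using Se = q * B * (1 - nu^2) * I_f / E
1 - nu^2 = 1 - 0.42^2 = 0.8236
Se = 166.2 * 1.3 * 0.8236 * 1.15 / 43423
Se = 0.004713 m
Convert to mm: Se = 0.004713 * 1000 = 4.713 mm


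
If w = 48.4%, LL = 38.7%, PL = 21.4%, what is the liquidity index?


First compute the plasticity index:
PI = LL - PL = 38.7 - 21.4 = 17.3
Then compute the liquidity index:
LI = (w - PL) / PI
LI = (48.4 - 21.4) / 17.3
LI = 1.561


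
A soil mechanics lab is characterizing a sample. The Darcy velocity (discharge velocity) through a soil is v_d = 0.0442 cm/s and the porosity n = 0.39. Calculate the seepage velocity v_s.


Using v_s = v_d / n
v_s = 0.0442 / 0.39
v_s = 0.11333 cm/s


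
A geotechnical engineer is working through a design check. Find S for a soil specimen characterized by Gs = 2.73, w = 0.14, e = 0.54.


Using S = Gs * w / e
S = 2.73 * 0.14 / 0.54
S = 0.7078


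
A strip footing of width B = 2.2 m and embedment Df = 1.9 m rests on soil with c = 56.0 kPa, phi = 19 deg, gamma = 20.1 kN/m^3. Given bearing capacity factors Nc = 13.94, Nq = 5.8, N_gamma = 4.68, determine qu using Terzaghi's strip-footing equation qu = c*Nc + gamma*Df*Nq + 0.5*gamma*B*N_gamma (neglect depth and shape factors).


Result: 1105.62 kPa

Derivation:
Compute qu = c*Nc + gamma*Df*Nq + 0.5*gamma*B*N_gamma
Term 1: 56.0 * 13.94 = 780.64
Term 2: 20.1 * 1.9 * 5.8 = 221.502
Term 3: 0.5 * 20.1 * 2.2 * 4.68 = 103.4748
qu = 780.64 + 221.502 + 103.4748
qu = 1105.62 kPa


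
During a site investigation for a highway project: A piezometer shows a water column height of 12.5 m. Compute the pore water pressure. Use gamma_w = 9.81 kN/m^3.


Using u = gamma_w * h_w
u = 9.81 * 12.5
u = 122.62 kPa


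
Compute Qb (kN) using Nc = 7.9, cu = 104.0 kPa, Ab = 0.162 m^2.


Result: 133.1 kN

Derivation:
Using Qb = Nc * cu * Ab
Qb = 7.9 * 104.0 * 0.162
Qb = 133.1 kN


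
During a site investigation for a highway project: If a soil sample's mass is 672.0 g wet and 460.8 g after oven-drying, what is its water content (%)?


Using w = (m_wet - m_dry) / m_dry * 100
m_wet - m_dry = 672.0 - 460.8 = 211.2 g
w = 211.2 / 460.8 * 100
w = 45.83 %


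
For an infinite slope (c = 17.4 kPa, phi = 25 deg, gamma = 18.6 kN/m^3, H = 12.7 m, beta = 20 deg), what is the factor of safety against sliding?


Result: 1.51

Derivation:
Using Fs = c / (gamma*H*sin(beta)*cos(beta)) + tan(phi)/tan(beta)
Cohesion contribution = 17.4 / (18.6*12.7*sin(20)*cos(20))
Cohesion contribution = 0.22919
Friction contribution = tan(25)/tan(20) = 1.28117
Fs = 0.22919 + 1.28117
Fs = 1.51


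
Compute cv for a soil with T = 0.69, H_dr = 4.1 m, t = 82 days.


Using cv = T * H_dr^2 / t
H_dr^2 = 4.1^2 = 16.81
cv = 0.69 * 16.81 / 82
cv = 0.14145 m^2/day


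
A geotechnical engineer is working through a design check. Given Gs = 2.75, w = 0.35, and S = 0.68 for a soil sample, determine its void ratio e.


Using the relation e = Gs * w / S
e = 2.75 * 0.35 / 0.68
e = 1.4154


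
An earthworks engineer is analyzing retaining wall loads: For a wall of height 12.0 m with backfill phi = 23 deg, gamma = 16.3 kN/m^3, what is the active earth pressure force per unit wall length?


Compute active earth pressure coefficient:
Ka = tan^2(45 - phi/2) = tan^2(33.5) = 0.438092
Compute active force:
Pa = 0.5 * Ka * gamma * H^2
Pa = 0.5 * 0.438092 * 16.3 * 12.0^2
Pa = 514.15 kN/m


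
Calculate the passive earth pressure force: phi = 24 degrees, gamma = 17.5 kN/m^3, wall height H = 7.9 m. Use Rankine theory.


Compute passive earth pressure coefficient:
Kp = tan^2(45 + phi/2) = tan^2(57.0) = 2.371184
Compute passive force:
Pp = 0.5 * Kp * gamma * H^2
Pp = 0.5 * 2.371184 * 17.5 * 7.9^2
Pp = 1294.87 kN/m


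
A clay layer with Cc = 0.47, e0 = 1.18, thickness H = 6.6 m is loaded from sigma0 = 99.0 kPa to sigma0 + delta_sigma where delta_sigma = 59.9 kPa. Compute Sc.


Using Sc = Cc * H / (1 + e0) * log10((sigma0 + delta_sigma) / sigma0)
Stress ratio = (99.0 + 59.9) / 99.0 = 1.60505
log10(1.60505) = 0.205489
Cc * H / (1 + e0) = 0.47 * 6.6 / (1 + 1.18) = 1.42294
Sc = 1.42294 * 0.205489
Sc = 0.2924 m


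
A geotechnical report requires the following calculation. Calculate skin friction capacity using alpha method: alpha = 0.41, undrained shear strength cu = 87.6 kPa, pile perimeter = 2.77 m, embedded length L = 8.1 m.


Using Qs = alpha * cu * perimeter * L
Qs = 0.41 * 87.6 * 2.77 * 8.1
Qs = 805.85 kN


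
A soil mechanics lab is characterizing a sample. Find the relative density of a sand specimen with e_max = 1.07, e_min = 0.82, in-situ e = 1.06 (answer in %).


Result: 4.0 %

Derivation:
Using Dr = (e_max - e) / (e_max - e_min) * 100
e_max - e = 1.07 - 1.06 = 0.01
e_max - e_min = 1.07 - 0.82 = 0.25
Dr = 0.01 / 0.25 * 100
Dr = 4.0 %


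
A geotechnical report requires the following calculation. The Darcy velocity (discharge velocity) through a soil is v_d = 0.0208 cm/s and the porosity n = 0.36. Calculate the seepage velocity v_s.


Using v_s = v_d / n
v_s = 0.0208 / 0.36
v_s = 0.05778 cm/s


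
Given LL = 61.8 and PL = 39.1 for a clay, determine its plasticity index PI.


Using PI = LL - PL
PI = 61.8 - 39.1
PI = 22.7


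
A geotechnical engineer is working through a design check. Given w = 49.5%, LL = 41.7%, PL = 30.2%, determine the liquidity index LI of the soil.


Result: 1.678

Derivation:
First compute the plasticity index:
PI = LL - PL = 41.7 - 30.2 = 11.5
Then compute the liquidity index:
LI = (w - PL) / PI
LI = (49.5 - 30.2) / 11.5
LI = 1.678


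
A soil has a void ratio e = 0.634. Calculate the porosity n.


Using the relation n = e / (1 + e)
n = 0.634 / (1 + 0.634)
n = 0.634 / 1.634
n = 0.388


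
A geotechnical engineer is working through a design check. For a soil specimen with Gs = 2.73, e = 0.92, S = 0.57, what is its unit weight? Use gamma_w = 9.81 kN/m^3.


Using gamma = gamma_w * (Gs + S*e) / (1 + e)
Numerator: Gs + S*e = 2.73 + 0.57*0.92 = 3.2544
Denominator: 1 + e = 1 + 0.92 = 1.92
gamma = 9.81 * 3.2544 / 1.92
gamma = 16.628 kN/m^3


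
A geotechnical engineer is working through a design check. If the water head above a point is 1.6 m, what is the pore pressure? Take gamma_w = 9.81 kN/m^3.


Result: 15.7 kPa

Derivation:
Using u = gamma_w * h_w
u = 9.81 * 1.6
u = 15.7 kPa


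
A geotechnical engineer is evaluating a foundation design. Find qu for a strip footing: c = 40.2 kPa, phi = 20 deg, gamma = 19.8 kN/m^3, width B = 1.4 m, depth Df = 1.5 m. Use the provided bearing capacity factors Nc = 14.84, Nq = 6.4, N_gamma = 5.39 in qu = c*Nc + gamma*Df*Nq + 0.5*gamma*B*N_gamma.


Result: 861.35 kPa

Derivation:
Compute qu = c*Nc + gamma*Df*Nq + 0.5*gamma*B*N_gamma
Term 1: 40.2 * 14.84 = 596.568
Term 2: 19.8 * 1.5 * 6.4 = 190.08
Term 3: 0.5 * 19.8 * 1.4 * 5.39 = 74.7054
qu = 596.568 + 190.08 + 74.7054
qu = 861.35 kPa


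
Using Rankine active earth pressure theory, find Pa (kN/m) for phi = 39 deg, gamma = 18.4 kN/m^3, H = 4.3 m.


Compute active earth pressure coefficient:
Ka = tan^2(45 - phi/2) = tan^2(25.5) = 0.227506
Compute active force:
Pa = 0.5 * Ka * gamma * H^2
Pa = 0.5 * 0.227506 * 18.4 * 4.3^2
Pa = 38.7 kN/m


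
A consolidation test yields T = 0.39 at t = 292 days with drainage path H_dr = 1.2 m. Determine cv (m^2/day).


Using cv = T * H_dr^2 / t
H_dr^2 = 1.2^2 = 1.44
cv = 0.39 * 1.44 / 292
cv = 0.00192 m^2/day


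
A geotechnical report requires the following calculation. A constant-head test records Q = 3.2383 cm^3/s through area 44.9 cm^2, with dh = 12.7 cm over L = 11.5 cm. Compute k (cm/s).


Compute hydraulic gradient:
i = dh / L = 12.7 / 11.5 = 1.10435
Then apply Darcy's law:
k = Q / (A * i)
k = 3.2383 / (44.9 * 1.10435)
k = 3.2383 / 49.5852
k = 0.065308 cm/s


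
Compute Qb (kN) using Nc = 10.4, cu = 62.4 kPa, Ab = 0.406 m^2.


Result: 263.48 kN

Derivation:
Using Qb = Nc * cu * Ab
Qb = 10.4 * 62.4 * 0.406
Qb = 263.48 kN


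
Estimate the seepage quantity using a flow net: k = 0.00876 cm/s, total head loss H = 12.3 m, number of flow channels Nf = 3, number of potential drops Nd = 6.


Convert k to m/s for unit consistency with H:
k = 0.00876 cm/s = 0.00876 / 100 m/s = 8.76e-05 m/s
Using q = k * H * Nf / Nd
Nf / Nd = 3 / 6 = 0.5
q = 8.76e-05 * 12.3 * 0.5
q = 0.0005387 m^3/s per m


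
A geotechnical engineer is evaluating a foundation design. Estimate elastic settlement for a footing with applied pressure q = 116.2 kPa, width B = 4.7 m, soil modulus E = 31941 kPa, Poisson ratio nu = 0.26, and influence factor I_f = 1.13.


Result: 18.015 mm

Derivation:
Using Se = q * B * (1 - nu^2) * I_f / E
1 - nu^2 = 1 - 0.26^2 = 0.9324
Se = 116.2 * 4.7 * 0.9324 * 1.13 / 31941
Se = 0.018015 m
Convert to mm: Se = 0.018015 * 1000 = 18.015 mm


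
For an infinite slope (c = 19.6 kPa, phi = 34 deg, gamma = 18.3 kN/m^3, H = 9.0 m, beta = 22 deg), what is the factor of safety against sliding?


Using Fs = c / (gamma*H*sin(beta)*cos(beta)) + tan(phi)/tan(beta)
Cohesion contribution = 19.6 / (18.3*9.0*sin(22)*cos(22))
Cohesion contribution = 0.342627
Friction contribution = tan(34)/tan(22) = 1.66947
Fs = 0.342627 + 1.66947
Fs = 2.012


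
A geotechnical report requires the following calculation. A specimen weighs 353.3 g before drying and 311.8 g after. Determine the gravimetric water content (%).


Result: 13.31 %

Derivation:
Using w = (m_wet - m_dry) / m_dry * 100
m_wet - m_dry = 353.3 - 311.8 = 41.5 g
w = 41.5 / 311.8 * 100
w = 13.31 %


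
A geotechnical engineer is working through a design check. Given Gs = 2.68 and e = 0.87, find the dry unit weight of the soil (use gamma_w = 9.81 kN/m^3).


Result: 14.059 kN/m^3

Derivation:
Using gamma_d = Gs * gamma_w / (1 + e)
gamma_d = 2.68 * 9.81 / (1 + 0.87)
gamma_d = 2.68 * 9.81 / 1.87
gamma_d = 14.059 kN/m^3


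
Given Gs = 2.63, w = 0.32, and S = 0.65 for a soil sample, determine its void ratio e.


Result: 1.2948

Derivation:
Using the relation e = Gs * w / S
e = 2.63 * 0.32 / 0.65
e = 1.2948


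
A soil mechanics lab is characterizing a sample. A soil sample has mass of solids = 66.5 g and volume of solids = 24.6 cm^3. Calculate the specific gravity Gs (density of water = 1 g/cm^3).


Using Gs = m_s / (V_s * rho_w)
Since rho_w = 1 g/cm^3:
Gs = 66.5 / 24.6
Gs = 2.703


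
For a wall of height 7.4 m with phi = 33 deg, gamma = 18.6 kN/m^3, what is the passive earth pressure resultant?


Compute passive earth pressure coefficient:
Kp = tan^2(45 + phi/2) = tan^2(61.5) = 3.39212
Compute passive force:
Pp = 0.5 * Kp * gamma * H^2
Pp = 0.5 * 3.39212 * 18.6 * 7.4^2
Pp = 1727.5 kN/m


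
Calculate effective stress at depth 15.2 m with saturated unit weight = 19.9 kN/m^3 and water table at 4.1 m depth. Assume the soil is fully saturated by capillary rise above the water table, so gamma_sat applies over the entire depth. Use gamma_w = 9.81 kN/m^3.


Total stress = gamma_sat * depth
sigma = 19.9 * 15.2 = 302.48 kPa
Pore water pressure u = gamma_w * (depth - d_wt)
u = 9.81 * (15.2 - 4.1) = 108.891 kPa
Effective stress = sigma - u
sigma' = 302.48 - 108.891 = 193.59 kPa


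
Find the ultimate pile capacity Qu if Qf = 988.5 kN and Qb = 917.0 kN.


Using Qu = Qf + Qb
Qu = 988.5 + 917.0
Qu = 1905.5 kN


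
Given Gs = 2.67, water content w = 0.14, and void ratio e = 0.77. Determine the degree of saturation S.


Using S = Gs * w / e
S = 2.67 * 0.14 / 0.77
S = 0.4855


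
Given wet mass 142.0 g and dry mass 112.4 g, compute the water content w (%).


Result: 26.33 %

Derivation:
Using w = (m_wet - m_dry) / m_dry * 100
m_wet - m_dry = 142.0 - 112.4 = 29.6 g
w = 29.6 / 112.4 * 100
w = 26.33 %


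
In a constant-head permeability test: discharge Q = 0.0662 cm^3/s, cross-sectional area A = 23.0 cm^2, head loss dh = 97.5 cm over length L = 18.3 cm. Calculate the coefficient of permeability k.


Compute hydraulic gradient:
i = dh / L = 97.5 / 18.3 = 5.32787
Then apply Darcy's law:
k = Q / (A * i)
k = 0.0662 / (23.0 * 5.32787)
k = 0.0662 / 122.541
k = 0.00054 cm/s


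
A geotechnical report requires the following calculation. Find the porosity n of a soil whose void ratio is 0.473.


Using the relation n = e / (1 + e)
n = 0.473 / (1 + 0.473)
n = 0.473 / 1.473
n = 0.3211


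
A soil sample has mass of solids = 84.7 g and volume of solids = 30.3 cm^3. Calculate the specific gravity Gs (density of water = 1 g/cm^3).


Using Gs = m_s / (V_s * rho_w)
Since rho_w = 1 g/cm^3:
Gs = 84.7 / 30.3
Gs = 2.795


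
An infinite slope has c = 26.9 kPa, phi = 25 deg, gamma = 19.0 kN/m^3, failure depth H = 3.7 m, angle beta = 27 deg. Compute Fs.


Using Fs = c / (gamma*H*sin(beta)*cos(beta)) + tan(phi)/tan(beta)
Cohesion contribution = 26.9 / (19.0*3.7*sin(27)*cos(27))
Cohesion contribution = 0.945952
Friction contribution = tan(25)/tan(27) = 0.91518
Fs = 0.945952 + 0.91518
Fs = 1.861


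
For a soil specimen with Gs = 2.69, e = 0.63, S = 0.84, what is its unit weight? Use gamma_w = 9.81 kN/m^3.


Result: 19.374 kN/m^3

Derivation:
Using gamma = gamma_w * (Gs + S*e) / (1 + e)
Numerator: Gs + S*e = 2.69 + 0.84*0.63 = 3.2192
Denominator: 1 + e = 1 + 0.63 = 1.63
gamma = 9.81 * 3.2192 / 1.63
gamma = 19.374 kN/m^3


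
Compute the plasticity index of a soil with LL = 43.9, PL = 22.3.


Using PI = LL - PL
PI = 43.9 - 22.3
PI = 21.6


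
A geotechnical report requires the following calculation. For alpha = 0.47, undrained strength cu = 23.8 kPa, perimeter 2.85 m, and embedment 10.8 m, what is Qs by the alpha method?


Result: 344.31 kN

Derivation:
Using Qs = alpha * cu * perimeter * L
Qs = 0.47 * 23.8 * 2.85 * 10.8
Qs = 344.31 kN


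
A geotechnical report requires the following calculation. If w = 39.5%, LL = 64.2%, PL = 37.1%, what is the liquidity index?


First compute the plasticity index:
PI = LL - PL = 64.2 - 37.1 = 27.1
Then compute the liquidity index:
LI = (w - PL) / PI
LI = (39.5 - 37.1) / 27.1
LI = 0.089


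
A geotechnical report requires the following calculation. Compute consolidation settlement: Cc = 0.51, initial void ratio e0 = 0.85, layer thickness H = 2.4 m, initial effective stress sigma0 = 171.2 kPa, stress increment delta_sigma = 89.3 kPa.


Using Sc = Cc * H / (1 + e0) * log10((sigma0 + delta_sigma) / sigma0)
Stress ratio = (171.2 + 89.3) / 171.2 = 1.52161
log10(1.52161) = 0.182304
Cc * H / (1 + e0) = 0.51 * 2.4 / (1 + 0.85) = 0.661622
Sc = 0.661622 * 0.182304
Sc = 0.1206 m


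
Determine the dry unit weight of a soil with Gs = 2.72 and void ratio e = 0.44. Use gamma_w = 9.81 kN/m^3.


Result: 18.53 kN/m^3

Derivation:
Using gamma_d = Gs * gamma_w / (1 + e)
gamma_d = 2.72 * 9.81 / (1 + 0.44)
gamma_d = 2.72 * 9.81 / 1.44
gamma_d = 18.53 kN/m^3


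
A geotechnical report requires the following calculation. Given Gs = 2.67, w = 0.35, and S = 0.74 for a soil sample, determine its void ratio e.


Result: 1.2628

Derivation:
Using the relation e = Gs * w / S
e = 2.67 * 0.35 / 0.74
e = 1.2628


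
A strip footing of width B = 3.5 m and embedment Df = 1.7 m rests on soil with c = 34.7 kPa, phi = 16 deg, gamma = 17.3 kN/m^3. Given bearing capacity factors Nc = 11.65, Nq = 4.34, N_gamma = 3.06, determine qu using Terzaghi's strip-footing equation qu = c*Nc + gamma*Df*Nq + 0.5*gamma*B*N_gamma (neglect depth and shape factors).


Result: 624.54 kPa

Derivation:
Compute qu = c*Nc + gamma*Df*Nq + 0.5*gamma*B*N_gamma
Term 1: 34.7 * 11.65 = 404.255
Term 2: 17.3 * 1.7 * 4.34 = 127.6394
Term 3: 0.5 * 17.3 * 3.5 * 3.06 = 92.6415
qu = 404.255 + 127.6394 + 92.6415
qu = 624.54 kPa
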